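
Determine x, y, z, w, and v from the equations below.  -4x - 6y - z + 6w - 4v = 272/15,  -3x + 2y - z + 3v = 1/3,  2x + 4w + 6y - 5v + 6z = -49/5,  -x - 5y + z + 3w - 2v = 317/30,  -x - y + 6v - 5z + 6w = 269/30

x = -1, y = -3/2, z = -1/3, w = 4/5, v = 0

Row-reduce the augmented matrix:
R1 ← R1 / (-4).
R2 ← R2 + 3·R1.
R3 ← R3 − 2·R1.
R4 ← R4 + 1·R1.
R5 ← R5 + 1·R1.
R2 ← R2 / (13/2).
R1 ← R1 − 3/2·R2.
R3 ← R3 − 3·R2.
R4 ← R4 + 7/2·R2.
R5 ← R5 − 1/2·R2.
R3 ← R3 / (73/13).
R1 ← R1 − 4/13·R3.
R2 ← R2 + 1/26·R3.
R4 ← R4 − 29/26·R3.
R5 ← R5 + 123/26·R3.
R4 ← R4 / (-199/73).
R1 ← R1 + 70/73·R4.
R2 ← R2 + 46/73·R4.
R3 ← R3 − 118/73·R4.
R5 ← R5 − 912/73·R4.
R5 ← R5 / (6935/398).
R1 ← R1 + 262/199·R5.
R2 ← R2 + 43/398·R5.
R3 ← R3 − 146/199·R5.
R4 ← R4 + 609/398·R5.
Reading off the reduced rows gives x = -1, y = -3/2, z = -1/3, w = 4/5, v = 0.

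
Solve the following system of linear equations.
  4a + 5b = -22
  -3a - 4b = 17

a = -3, b = -2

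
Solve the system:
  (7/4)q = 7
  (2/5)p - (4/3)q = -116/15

Row-reduce the augmented matrix:
Swap R1 and R2.
R1 ← R1 / (2/5).
R2 ← R2 / (7/4).
R1 ← R1 + 10/3·R2.
Reading off the reduced rows gives p = -6, q = 4.

p = -6, q = 4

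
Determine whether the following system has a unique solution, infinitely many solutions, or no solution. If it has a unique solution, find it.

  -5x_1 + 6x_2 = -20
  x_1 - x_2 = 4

From equation 2: x_1 = 4 + x_2.
Substitute into equation 1 and solve: x_2 = 0.
Then x_1 = 4.

x_1 = 4, x_2 = 0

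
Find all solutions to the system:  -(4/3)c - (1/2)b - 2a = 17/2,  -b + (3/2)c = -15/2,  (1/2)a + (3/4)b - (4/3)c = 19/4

a = -3, b = 3, c = -3

Row-reduce the augmented matrix:
R1 ← R1 / (-2).
R3 ← R3 − 1/2·R1.
R2 ← R2 / (-1).
R1 ← R1 − 1/4·R2.
R3 ← R3 − 5/8·R2.
R3 ← R3 / (-35/48).
R1 ← R1 − 25/24·R3.
R2 ← R2 + 3/2·R3.
Reading off the reduced rows gives a = -3, b = 3, c = -3.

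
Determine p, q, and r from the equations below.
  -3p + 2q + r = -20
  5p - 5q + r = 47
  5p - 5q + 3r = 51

p = 4, q = -5, r = 2

Row-reduce the augmented matrix:
R1 ← R1 / (-3).
R2 ← R2 − 5·R1.
R3 ← R3 − 5·R1.
R2 ← R2 / (-5/3).
R1 ← R1 + 2/3·R2.
R3 ← R3 + 5/3·R2.
R3 ← R3 / (2).
R1 ← R1 + 7/5·R3.
R2 ← R2 + 8/5·R3.
Reading off the reduced rows gives p = 4, q = -5, r = 2.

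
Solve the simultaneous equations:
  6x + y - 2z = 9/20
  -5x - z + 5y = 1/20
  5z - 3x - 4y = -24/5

Row-reduce the augmented matrix:
R1 ← R1 / (6).
R2 ← R2 + 5·R1.
R3 ← R3 + 3·R1.
R2 ← R2 / (35/6).
R1 ← R1 − 1/6·R2.
R3 ← R3 + 7/2·R2.
R3 ← R3 / (12/5).
R1 ← R1 + 9/35·R3.
R2 ← R2 + 16/35·R3.
Reading off the reduced rows gives x = -2/5, y = -3/4, z = -9/5.

x = -2/5, y = -3/4, z = -9/5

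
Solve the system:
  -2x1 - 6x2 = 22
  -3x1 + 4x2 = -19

x1 = 1, x2 = -4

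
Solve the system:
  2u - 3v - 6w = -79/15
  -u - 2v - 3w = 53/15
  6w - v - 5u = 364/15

u = -7/3, v = -3, w = 8/5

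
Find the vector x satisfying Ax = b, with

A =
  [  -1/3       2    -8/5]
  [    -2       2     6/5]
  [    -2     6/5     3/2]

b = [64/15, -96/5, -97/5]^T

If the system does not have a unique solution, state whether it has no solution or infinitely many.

x_1 = 4, x_2 = -2, x_3 = -6

Row-reduce the augmented matrix:
R1 ← R1 / (-1/3).
R2 ← R2 + 2·R1.
R3 ← R3 + 2·R1.
R2 ← R2 / (-10).
R1 ← R1 + 6·R2.
R3 ← R3 + 54/5·R2.
R3 ← R3 / (-141/250).
R1 ← R1 + 42/25·R3.
R2 ← R2 + 27/25·R3.
Reading off the reduced rows gives x_1 = 4, x_2 = -2, x_3 = -6.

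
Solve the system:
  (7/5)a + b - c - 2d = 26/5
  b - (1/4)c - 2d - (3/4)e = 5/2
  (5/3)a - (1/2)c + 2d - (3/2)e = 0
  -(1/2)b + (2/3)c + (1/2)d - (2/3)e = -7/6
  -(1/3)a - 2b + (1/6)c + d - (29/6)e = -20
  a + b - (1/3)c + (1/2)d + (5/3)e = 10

a = 3, b = 5, c = 4, d = 0, e = 2

Row-reduce the augmented matrix:
R1 ← R1 / (7/5).
R3 ← R3 − 5/3·R1.
R5 ← R5 + 1/3·R1.
R6 ← R6 − 1·R1.
R1 ← R1 − 5/7·R2.
R3 ← R3 + 25/21·R2.
R4 ← R4 + 1/2·R2.
R5 ← R5 + 37/21·R2.
R6 ← R6 − 2/7·R2.
R3 ← R3 / (11/28).
R1 ← R1 + 15/28·R3.
R2 ← R2 + 1/4·R3.
R4 ← R4 − 13/24·R3.
R5 ← R5 + 43/84·R3.
R6 ← R6 − 19/42·R3.
R4 ← R4 / (-215/66).
R1 ← R1 − 30/11·R4.
R2 ← R2 + 8/11·R4.
R3 ← R3 − 56/11·R4.
R5 ← R5 + 13/33·R4.
R6 ← R6 − 13/66·R4.
R5 ← R5 / (-6157/645).
R1 ← R1 + 36/43·R5.
R2 ← R2 + 597/215·R5.
R3 ← R3 + 551/215·R5.
R4 ← R4 + 149/215·R5.
R6 ← R6 − 6157/1290·R5.
R6 reduces to 0 = 0, so the extra equation is consistent.
Reading off the reduced rows gives a = 3, b = 5, c = 4, d = 0, e = 2.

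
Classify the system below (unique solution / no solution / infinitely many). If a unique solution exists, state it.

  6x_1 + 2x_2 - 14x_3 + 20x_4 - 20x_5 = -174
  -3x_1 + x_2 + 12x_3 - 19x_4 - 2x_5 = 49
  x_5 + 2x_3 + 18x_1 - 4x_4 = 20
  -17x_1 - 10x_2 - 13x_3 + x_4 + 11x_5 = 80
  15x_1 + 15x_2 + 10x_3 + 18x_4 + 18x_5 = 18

x_1 = 0, x_2 = 2, x_3 = -3, x_4 = -5, x_5 = 6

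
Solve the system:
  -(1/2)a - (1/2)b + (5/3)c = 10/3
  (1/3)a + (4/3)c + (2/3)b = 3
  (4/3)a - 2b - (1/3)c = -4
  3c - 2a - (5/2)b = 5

Row-reduce:
R1 ← R1 / (-1/2).
R2 ← R2 − 1/3·R1.
R3 ← R3 − 4/3·R1.
R4 ← R4 + 2·R1.
R2 ← R2 / (1/3).
R1 ← R1 − 1·R2.
R3 ← R3 + 10/3·R2.
R4 ← R4 + 1/2·R2.
R3 ← R3 / (257/9).
R1 ← R1 + 32/3·R3.
R2 ← R2 − 22/3·R3.
Row 4 reduces to 0 = -1/2, a contradiction. The system is inconsistent.

no solution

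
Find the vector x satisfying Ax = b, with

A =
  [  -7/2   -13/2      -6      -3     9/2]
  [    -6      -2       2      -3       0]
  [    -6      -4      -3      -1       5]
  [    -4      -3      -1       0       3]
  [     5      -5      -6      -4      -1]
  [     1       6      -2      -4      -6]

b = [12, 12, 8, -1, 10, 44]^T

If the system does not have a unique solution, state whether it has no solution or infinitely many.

no solution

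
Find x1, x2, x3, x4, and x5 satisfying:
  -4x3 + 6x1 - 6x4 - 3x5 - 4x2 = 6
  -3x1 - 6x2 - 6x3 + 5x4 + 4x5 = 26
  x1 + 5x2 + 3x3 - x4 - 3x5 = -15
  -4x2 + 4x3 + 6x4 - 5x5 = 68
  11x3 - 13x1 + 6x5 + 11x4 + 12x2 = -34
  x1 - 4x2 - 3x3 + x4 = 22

Row-reduce the augmented matrix:
R1 ← R1 / (6).
R2 ← R2 + 3·R1.
R3 ← R3 − 1·R1.
R5 ← R5 + 13·R1.
R6 ← R6 − 1·R1.
R2 ← R2 / (-8).
R1 ← R1 + 2/3·R2.
R3 ← R3 − 17/3·R2.
R4 ← R4 + 4·R2.
R5 ← R5 − 10/3·R2.
R6 ← R6 + 10/3·R2.
R3 ← R3 / (-2).
R2 ← R2 − 1·R3.
R4 ← R4 − 8·R3.
R5 ← R5 + 1·R3.
R6 ← R6 − 1·R3.
R4 ← R4 / (32/3).
R1 ← R1 + 7/6·R4.
R2 ← R2 − 11/24·R4.
R3 ← R3 + 17/24·R4.
R5 ← R5 + 15/8·R4.
R6 ← R6 − 15/8·R4.
R5 ← R5 / (-361/512).
R1 ← R1 + 219/128·R5.
R2 ← R2 + 145/512·R5.
R3 ← R3 + 125/512·R5.
R4 ← R4 + 55/64·R5.
R6 ← R6 − 361/512·R5.
R6 reduces to 0 = 0, so the extra equation is consistent.
Reading off the reduced rows gives x1 = 3, x2 = -5, x3 = 2, x4 = 5, x5 = -2.

x1 = 3, x2 = -5, x3 = 2, x4 = 5, x5 = -2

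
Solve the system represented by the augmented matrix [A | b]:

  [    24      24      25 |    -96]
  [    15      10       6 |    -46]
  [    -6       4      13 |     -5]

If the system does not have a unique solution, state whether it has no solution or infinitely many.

Row-reduce:
R1 ← R1 / (24).
R2 ← R2 − 15·R1.
R3 ← R3 + 6·R1.
R2 ← R2 / (-5).
R1 ← R1 − 1·R2.
R3 ← R3 − 10·R2.
Row 3 reduces to 0 = -1, a contradiction. The system is inconsistent.

no solution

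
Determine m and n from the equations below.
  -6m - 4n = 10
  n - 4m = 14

m = -3, n = 2

From equation 2: n = 14 + 4·m.
Substitute into equation 1 and solve: m = -3.
Then n = 2.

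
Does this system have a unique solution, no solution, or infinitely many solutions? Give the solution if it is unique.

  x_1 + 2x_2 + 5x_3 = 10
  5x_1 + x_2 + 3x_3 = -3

infinitely many solutions

Row-reduce:
R2 ← R2 − 5·R1.
R2 ← R2 / (-9).
R1 ← R1 − 2·R2.
Rank is 2 with 3 unknowns, leaving x_3 free.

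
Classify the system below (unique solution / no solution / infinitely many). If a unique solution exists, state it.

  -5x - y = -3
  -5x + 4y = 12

x = 0, y = 3

From equation 1: y = 3 − 5·x.
Substitute into equation 2 and solve: x = 0.
Then y = 3.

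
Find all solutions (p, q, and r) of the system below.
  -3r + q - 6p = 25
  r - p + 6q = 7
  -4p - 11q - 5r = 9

no solution

Row-reduce:
R1 ← R1 / (-6).
R2 ← R2 + 1·R1.
R3 ← R3 + 4·R1.
R2 ← R2 / (35/6).
R1 ← R1 + 1/6·R2.
R3 ← R3 + 35/3·R2.
Row 3 reduces to 0 = -2, a contradiction. The system is inconsistent.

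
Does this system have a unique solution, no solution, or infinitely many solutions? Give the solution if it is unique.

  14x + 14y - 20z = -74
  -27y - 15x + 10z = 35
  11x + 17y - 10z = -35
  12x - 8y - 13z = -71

no solution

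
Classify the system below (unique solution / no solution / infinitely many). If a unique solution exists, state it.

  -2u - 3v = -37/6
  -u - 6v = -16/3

From equation 2: u = 16/3 − 6·v.
Substitute into equation 1 and solve: v = 1/2.
Then u = 7/3.

u = 7/3, v = 1/2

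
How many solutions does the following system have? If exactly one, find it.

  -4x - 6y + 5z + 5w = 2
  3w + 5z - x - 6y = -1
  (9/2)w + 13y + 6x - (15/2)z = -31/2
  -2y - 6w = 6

no solution

Row-reduce:
R1 ← R1 / (-4).
R2 ← R2 + 1·R1.
R3 ← R3 − 6·R1.
R2 ← R2 / (-9/2).
R1 ← R1 − 3/2·R2.
R3 ← R3 − 4·R2.
R4 ← R4 + 2·R2.
R3 ← R3 / (10/3).
R2 ← R2 + 5/6·R3.
R4 ← R4 + 5/3·R3.
Row 4 reduces to 0 = -1/4, a contradiction. The system is inconsistent.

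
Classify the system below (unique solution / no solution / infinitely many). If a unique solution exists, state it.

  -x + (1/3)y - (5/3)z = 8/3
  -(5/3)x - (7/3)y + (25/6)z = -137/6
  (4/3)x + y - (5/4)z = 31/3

no solution

Row-reduce:
R1 ← R1 / (-1).
R2 ← R2 + 5/3·R1.
R3 ← R3 − 4/3·R1.
R2 ← R2 / (-26/9).
R1 ← R1 + 1/3·R2.
R3 ← R3 − 13/9·R2.
Row 3 reduces to 0 = 1/4, a contradiction. The system is inconsistent.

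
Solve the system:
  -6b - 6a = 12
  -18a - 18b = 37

Row-reduce:
R1 ← R1 / (-6).
R2 ← R2 + 18·R1.
Row 2 reduces to 0 = 1, a contradiction. The system is inconsistent.

no solution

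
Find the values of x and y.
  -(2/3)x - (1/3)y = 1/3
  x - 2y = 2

x = 0, y = -1

Row-reduce the augmented matrix:
R1 ← R1 / (-2/3).
R2 ← R2 − 1·R1.
R2 ← R2 / (-5/2).
R1 ← R1 − 1/2·R2.
Reading off the reduced rows gives x = 0, y = -1.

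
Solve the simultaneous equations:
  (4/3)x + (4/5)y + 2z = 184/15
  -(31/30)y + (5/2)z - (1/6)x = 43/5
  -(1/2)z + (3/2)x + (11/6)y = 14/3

no solution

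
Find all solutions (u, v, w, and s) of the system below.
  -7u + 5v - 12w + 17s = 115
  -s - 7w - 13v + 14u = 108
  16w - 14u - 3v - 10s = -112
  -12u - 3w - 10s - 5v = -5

Row-reduce the augmented matrix:
R1 ← R1 / (-7).
R2 ← R2 − 14·R1.
R3 ← R3 + 14·R1.
R4 ← R4 + 12·R1.
R2 ← R2 / (-3).
R1 ← R1 + 5/7·R2.
R3 ← R3 + 13·R2.
R4 ← R4 + 95/7·R2.
R3 ← R3 / (523/3).
R1 ← R1 − 191/21·R3.
R2 ← R2 − 31/3·R3.
R4 ← R4 − 3314/21·R3.
R4 ← R4 / (-10017/523).
R1 ← R1 + 277/523·R4.
R2 ← R2 − 44/523·R4.
R3 ← R3 + 561/523·R4.
Reading off the reduced rows gives u = 0, v = -6, w = -5, s = 5.

u = 0, v = -6, w = -5, s = 5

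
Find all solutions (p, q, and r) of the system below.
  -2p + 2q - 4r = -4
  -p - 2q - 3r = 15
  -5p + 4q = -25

Row-reduce the augmented matrix:
R1 ← R1 / (-2).
R2 ← R2 + 1·R1.
R3 ← R3 + 5·R1.
R2 ← R2 / (-3).
R1 ← R1 + 1·R2.
R3 ← R3 + 1·R2.
R3 ← R3 / (31/3).
R1 ← R1 − 7/3·R3.
R2 ← R2 − 1/3·R3.
Reading off the reduced rows gives p = 1, q = -5, r = -2.

p = 1, q = -5, r = -2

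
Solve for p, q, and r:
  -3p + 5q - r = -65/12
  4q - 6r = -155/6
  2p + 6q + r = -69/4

Row-reduce the augmented matrix:
R1 ← R1 / (-3).
R3 ← R3 − 2·R1.
R2 ← R2 / (4).
R1 ← R1 + 5/3·R2.
R3 ← R3 − 28/3·R2.
R3 ← R3 / (43/3).
R1 ← R1 + 13/6·R3.
R2 ← R2 + 3/2·R3.
Reading off the reduced rows gives p = -3, q = -7/3, r = 11/4.

p = -3, q = -7/3, r = 11/4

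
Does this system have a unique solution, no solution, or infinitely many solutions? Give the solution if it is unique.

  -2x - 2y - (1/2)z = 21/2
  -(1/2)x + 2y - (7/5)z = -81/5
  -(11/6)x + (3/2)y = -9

Row-reduce the augmented matrix:
R1 ← R1 / (-2).
R2 ← R2 + 1/2·R1.
R3 ← R3 + 11/6·R1.
R2 ← R2 / (5/2).
R1 ← R1 − 1·R2.
R3 ← R3 − 10/3·R2.
R3 ← R3 / (259/120).
R1 ← R1 − 19/25·R3.
R2 ← R2 + 51/100·R3.
Reading off the reduced rows gives x = 0, y = -6, z = 3.

x = 0, y = -6, z = 3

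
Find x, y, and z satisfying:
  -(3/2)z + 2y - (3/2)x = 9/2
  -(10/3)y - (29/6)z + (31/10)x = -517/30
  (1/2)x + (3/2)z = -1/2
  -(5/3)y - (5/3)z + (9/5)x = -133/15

Row-reduce the augmented matrix:
R1 ← R1 / (-3/2).
R2 ← R2 − 31/10·R1.
R3 ← R3 − 1/2·R1.
R4 ← R4 − 9/5·R1.
R2 ← R2 / (4/5).
R1 ← R1 + 4/3·R2.
R3 ← R3 − 2/3·R2.
R4 ← R4 − 11/15·R2.
R3 ← R3 / (137/18).
R1 ← R1 + 110/9·R3.
R2 ← R2 + 119/12·R3.
R4 ← R4 − 137/36·R3.
R4 reduces to 0 = 0, so the extra equation is consistent.
Reading off the reduced rows gives x = -4, y = 0, z = 1.

x = -4, y = 0, z = 1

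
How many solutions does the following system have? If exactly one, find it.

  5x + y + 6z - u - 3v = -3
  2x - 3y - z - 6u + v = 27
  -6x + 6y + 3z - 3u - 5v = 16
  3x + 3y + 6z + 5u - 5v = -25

infinitely many solutions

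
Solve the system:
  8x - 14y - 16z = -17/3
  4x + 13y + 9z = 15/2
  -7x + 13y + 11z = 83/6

Row-reduce the augmented matrix:
R1 ← R1 / (8).
R2 ← R2 − 4·R1.
R3 ← R3 + 7·R1.
R2 ← R2 / (20).
R1 ← R1 + 7/4·R2.
R3 ← R3 − 3/4·R2.
R3 ← R3 / (-291/80).
R1 ← R1 + 41/80·R3.
R2 ← R2 − 17/20·R3.
Reading off the reduced rows gives x = -1, y = 5/2, z = -7/3.

x = -1, y = 5/2, z = -7/3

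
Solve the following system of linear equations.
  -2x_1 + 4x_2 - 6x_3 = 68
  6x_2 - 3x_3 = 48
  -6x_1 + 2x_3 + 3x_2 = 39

Row-reduce the augmented matrix:
R1 ← R1 / (-2).
R3 ← R3 + 6·R1.
R2 ← R2 / (6).
R1 ← R1 + 2·R2.
R3 ← R3 + 9·R2.
R3 ← R3 / (31/2).
R1 ← R1 − 2·R3.
R2 ← R2 + 1/2·R3.
Reading off the reduced rows gives x_1 = -6, x_2 = 5, x_3 = -6.

x_1 = -6, x_2 = 5, x_3 = -6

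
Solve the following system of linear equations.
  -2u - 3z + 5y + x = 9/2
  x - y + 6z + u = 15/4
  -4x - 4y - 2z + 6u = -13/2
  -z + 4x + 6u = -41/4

Row-reduce the augmented matrix:
R2 ← R2 − 1·R1.
R3 ← R3 + 4·R1.
R4 ← R4 − 4·R1.
R2 ← R2 / (-6).
R1 ← R1 − 5·R2.
R3 ← R3 − 16·R2.
R4 ← R4 + 20·R2.
R3 ← R3 / (10).
R1 ← R1 − 9/2·R3.
R2 ← R2 + 3/2·R3.
R4 ← R4 + 19·R3.
R4 ← R4 / (77/5).
R1 ← R1 + 11/5·R4.
R2 ← R2 − 2/5·R4.
R3 ← R3 − 3/5·R4.
Reading off the reduced rows gives x = -3/2, y = 7/4, z = 5/4, u = -1/2.

x = -3/2, y = 7/4, z = 5/4, u = -1/2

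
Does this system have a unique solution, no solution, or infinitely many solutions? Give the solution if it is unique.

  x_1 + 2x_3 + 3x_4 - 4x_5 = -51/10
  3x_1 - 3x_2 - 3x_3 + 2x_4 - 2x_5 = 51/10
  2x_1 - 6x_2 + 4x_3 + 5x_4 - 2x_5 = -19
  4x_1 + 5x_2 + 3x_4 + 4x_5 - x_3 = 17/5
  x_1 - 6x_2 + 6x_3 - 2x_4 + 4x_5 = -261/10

x_1 = -1/2, x_2 = 1, x_3 = -3, x_4 = -1/5, x_5 = -1/2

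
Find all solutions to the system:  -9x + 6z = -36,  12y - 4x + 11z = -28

Row-reduce:
R1 ← R1 / (-9).
R2 ← R2 + 4·R1.
R2 ← R2 / (12).
Rank is 2 with 3 unknowns, leaving z free.

infinitely many solutions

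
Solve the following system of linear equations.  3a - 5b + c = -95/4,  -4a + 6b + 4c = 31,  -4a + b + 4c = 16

a = -3, b = 3, c = 1/4

Row-reduce the augmented matrix:
R1 ← R1 / (3).
R2 ← R2 + 4·R1.
R3 ← R3 + 4·R1.
R2 ← R2 / (-2/3).
R1 ← R1 + 5/3·R2.
R3 ← R3 + 17/3·R2.
R3 ← R3 / (-40).
R1 ← R1 + 13·R3.
R2 ← R2 + 8·R3.
Reading off the reduced rows gives a = -3, b = 3, c = 1/4.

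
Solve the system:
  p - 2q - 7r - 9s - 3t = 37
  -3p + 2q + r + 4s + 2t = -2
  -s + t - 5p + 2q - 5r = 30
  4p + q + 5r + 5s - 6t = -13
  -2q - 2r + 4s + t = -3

Row-reduce:
R2 ← R2 + 3·R1.
R3 ← R3 + 5·R1.
R4 ← R4 − 4·R1.
R2 ← R2 / (-4).
R1 ← R1 + 2·R2.
R3 ← R3 + 8·R2.
R4 ← R4 − 9·R2.
R5 ← R5 + 2·R2.
Swap R3 and R4.
R3 ← R3 / (-12).
R1 ← R1 − 3·R3.
R2 ← R2 − 5·R3.
R5 ← R5 − 8·R3.
Swap R4 and R5.
R4 ← R4 / (25/3).
R1 ← R1 + 3/16·R4.
R2 ← R2 − 61/48·R4.
R3 ← R3 − 43/48·R4.
Row 5 reduces to 0 = -3, a contradiction. The system is inconsistent.

no solution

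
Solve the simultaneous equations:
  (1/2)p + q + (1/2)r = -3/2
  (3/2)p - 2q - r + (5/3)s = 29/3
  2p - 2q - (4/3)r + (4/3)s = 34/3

infinitely many solutions

Row-reduce:
R1 ← R1 / (1/2).
R2 ← R2 − 3/2·R1.
R3 ← R3 − 2·R1.
R2 ← R2 / (-5).
R1 ← R1 − 2·R2.
R3 ← R3 + 6·R2.
R3 ← R3 / (-1/3).
R2 ← R2 − 1/2·R3.
Rank is 3 with 4 unknowns, leaving s free.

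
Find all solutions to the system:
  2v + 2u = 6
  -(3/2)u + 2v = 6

u = 0, v = 3

Row-reduce the augmented matrix:
R1 ← R1 / (2).
R2 ← R2 + 3/2·R1.
R2 ← R2 / (7/2).
R1 ← R1 − 1·R2.
Reading off the reduced rows gives u = 0, v = 3.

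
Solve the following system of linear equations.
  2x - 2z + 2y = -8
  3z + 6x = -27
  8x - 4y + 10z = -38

infinitely many solutions

Row-reduce:
R1 ← R1 / (2).
R2 ← R2 − 6·R1.
R3 ← R3 − 8·R1.
R2 ← R2 / (-6).
R1 ← R1 − 1·R2.
R3 ← R3 + 12·R2.
Rank is 2 with 3 unknowns, leaving z free.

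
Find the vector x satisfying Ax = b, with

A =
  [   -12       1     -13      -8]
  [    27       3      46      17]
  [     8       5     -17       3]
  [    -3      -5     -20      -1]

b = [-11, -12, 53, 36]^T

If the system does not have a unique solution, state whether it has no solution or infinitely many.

Row-reduce:
R1 ← R1 / (-12).
R2 ← R2 − 27·R1.
R3 ← R3 − 8·R1.
R4 ← R4 + 3·R1.
R2 ← R2 / (21/4).
R1 ← R1 + 1/12·R2.
R3 ← R3 − 17/3·R2.
R4 ← R4 + 21/4·R2.
R3 ← R3 / (-2756/63).
R1 ← R1 − 85/63·R3.
R2 ← R2 − 67/21·R3.
Row 4 reduces to 0 = 2, a contradiction. The system is inconsistent.

no solution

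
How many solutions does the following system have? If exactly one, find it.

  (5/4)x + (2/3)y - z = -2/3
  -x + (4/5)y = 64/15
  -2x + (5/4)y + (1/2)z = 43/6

x = -8/3, y = 2, z = -4/3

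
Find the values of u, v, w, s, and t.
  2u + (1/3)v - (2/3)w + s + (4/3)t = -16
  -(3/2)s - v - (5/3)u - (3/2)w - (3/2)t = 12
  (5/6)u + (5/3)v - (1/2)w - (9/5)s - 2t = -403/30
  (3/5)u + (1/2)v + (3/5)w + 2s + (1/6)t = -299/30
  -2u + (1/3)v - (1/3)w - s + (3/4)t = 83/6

Row-reduce the augmented matrix:
R1 ← R1 / (2).
R2 ← R2 + 5/3·R1.
R3 ← R3 − 5/6·R1.
R4 ← R4 − 3/5·R1.
R5 ← R5 + 2·R1.
R2 ← R2 / (-13/18).
R1 ← R1 − 1/6·R2.
R3 ← R3 − 55/36·R2.
R4 ← R4 − 2/5·R2.
R5 ← R5 − 2/3·R2.
R3 ← R3 / (-713/156).
R1 ← R1 + 21/26·R3.
R2 ← R2 − 37/13·R3.
R4 ← R4 + 22/65·R3.
R5 ← R5 + 113/39·R3.
R4 ← R4 / (2479/1550).
R1 ← R1 − 153/155·R4.
R2 ← R2 + 207/155·R4.
R3 ← R3 − 123/155·R4.
R5 ← R5 − 261/155·R4.
R5 ← R5 / (2788121/684204).
R1 ← R1 − 73920/57017·R5.
R2 ← R2 + 98697/57017·R5.
R3 ← R3 − 47760/57017·R5.
R4 ← R4 + 21235/171051·R5.
Reading off the reduced rows gives u = -6, v = -5, w = 3, s = -3, t = 2.

u = -6, v = -5, w = 3, s = -3, t = 2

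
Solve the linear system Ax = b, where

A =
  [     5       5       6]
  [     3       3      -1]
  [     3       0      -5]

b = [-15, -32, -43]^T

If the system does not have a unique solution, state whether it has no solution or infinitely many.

x_1 = -6, x_2 = -3, x_3 = 5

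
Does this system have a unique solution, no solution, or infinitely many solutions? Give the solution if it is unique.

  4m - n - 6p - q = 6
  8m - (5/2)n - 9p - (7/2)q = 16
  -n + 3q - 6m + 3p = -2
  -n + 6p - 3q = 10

no solution

Row-reduce:
R1 ← R1 / (4).
R2 ← R2 − 8·R1.
R3 ← R3 + 6·R1.
R2 ← R2 / (-1/2).
R1 ← R1 + 1/4·R2.
R3 ← R3 + 5/2·R2.
R4 ← R4 + 1·R2.
R3 ← R3 / (-21).
R1 ← R1 + 3·R3.
R2 ← R2 + 6·R3.
Row 4 reduces to 0 = 2, a contradiction. The system is inconsistent.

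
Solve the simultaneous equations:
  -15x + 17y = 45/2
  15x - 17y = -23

Row-reduce:
R1 ← R1 / (-15).
R2 ← R2 − 15·R1.
Row 2 reduces to 0 = -1/2, a contradiction. The system is inconsistent.

no solution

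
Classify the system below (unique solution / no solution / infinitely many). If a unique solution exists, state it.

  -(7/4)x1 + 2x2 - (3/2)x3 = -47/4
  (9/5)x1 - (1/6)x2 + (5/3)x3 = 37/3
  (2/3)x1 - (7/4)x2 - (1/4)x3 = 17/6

Row-reduce the augmented matrix:
R1 ← R1 / (-7/4).
R2 ← R2 − 9/5·R1.
R3 ← R3 − 2/3·R1.
R2 ← R2 / (397/210).
R1 ← R1 + 8/7·R2.
R3 ← R3 + 83/84·R2.
R3 ← R3 / (-3605/4764).
R1 ← R1 − 370/397·R3.
R2 ← R2 − 26/397·R3.
Reading off the reduced rows gives x1 = 5, x2 = 0, x3 = 2.

x1 = 5, x2 = 0, x3 = 2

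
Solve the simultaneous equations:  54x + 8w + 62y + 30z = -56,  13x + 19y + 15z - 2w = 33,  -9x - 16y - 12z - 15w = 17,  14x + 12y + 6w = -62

no solution

Row-reduce:
R1 ← R1 / (54).
R2 ← R2 − 13·R1.
R3 ← R3 + 9·R1.
R4 ← R4 − 14·R1.
R2 ← R2 / (110/27).
R1 ← R1 − 31/27·R2.
R3 ← R3 + 17/3·R2.
R4 ← R4 + 110/27·R2.
R3 ← R3 / (42/11).
R1 ← R1 + 18/11·R3.
R2 ← R2 − 21/11·R3.
Row 4 reduces to 0 = -1, a contradiction. The system is inconsistent.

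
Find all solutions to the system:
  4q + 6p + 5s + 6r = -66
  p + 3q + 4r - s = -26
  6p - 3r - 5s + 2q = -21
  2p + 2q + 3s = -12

p = -6, q = 0, r = -5, s = 0

Row-reduce the augmented matrix:
R1 ← R1 / (6).
R2 ← R2 − 1·R1.
R3 ← R3 − 6·R1.
R4 ← R4 − 2·R1.
R2 ← R2 / (7/3).
R1 ← R1 − 2/3·R2.
R3 ← R3 + 2·R2.
R4 ← R4 − 2/3·R2.
R3 ← R3 / (-45/7).
R1 ← R1 − 1/7·R3.
R2 ← R2 − 9/7·R3.
R4 ← R4 + 20/7·R3.
R4 ← R4 / (7).
R1 ← R1 − 11/10·R4.
R2 ← R2 + 31/10·R4.
R3 ← R3 − 9/5·R4.
Reading off the reduced rows gives p = -6, q = 0, r = -5, s = 0.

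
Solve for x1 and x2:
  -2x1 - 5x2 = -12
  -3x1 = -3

x1 = 1, x2 = 2

Row-reduce the augmented matrix:
R1 ← R1 / (-2).
R2 ← R2 + 3·R1.
R2 ← R2 / (15/2).
R1 ← R1 − 5/2·R2.
Reading off the reduced rows gives x1 = 1, x2 = 2.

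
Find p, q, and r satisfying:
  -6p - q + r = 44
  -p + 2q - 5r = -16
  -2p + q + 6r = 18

p = -6, q = -6, r = 2

Row-reduce the augmented matrix:
R1 ← R1 / (-6).
R2 ← R2 + 1·R1.
R3 ← R3 + 2·R1.
R2 ← R2 / (13/6).
R1 ← R1 − 1/6·R2.
R3 ← R3 − 4/3·R2.
R3 ← R3 / (115/13).
R1 ← R1 − 3/13·R3.
R2 ← R2 + 31/13·R3.
Reading off the reduced rows gives p = -6, q = -6, r = 2.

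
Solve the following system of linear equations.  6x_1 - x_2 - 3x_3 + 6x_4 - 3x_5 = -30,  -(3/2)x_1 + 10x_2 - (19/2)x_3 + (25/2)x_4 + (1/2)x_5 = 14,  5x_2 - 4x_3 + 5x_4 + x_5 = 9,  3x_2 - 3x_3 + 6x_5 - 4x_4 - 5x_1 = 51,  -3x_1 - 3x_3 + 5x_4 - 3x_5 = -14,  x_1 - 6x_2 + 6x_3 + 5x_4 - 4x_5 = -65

no solution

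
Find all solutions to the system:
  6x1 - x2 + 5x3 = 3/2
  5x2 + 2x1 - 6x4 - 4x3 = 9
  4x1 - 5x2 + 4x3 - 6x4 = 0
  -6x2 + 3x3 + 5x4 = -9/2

x1 = 3/2, x2 = 0, x3 = -3/2, x4 = 0

Row-reduce the augmented matrix:
R1 ← R1 / (6).
R2 ← R2 − 2·R1.
R3 ← R3 − 4·R1.
R2 ← R2 / (16/3).
R1 ← R1 + 1/6·R2.
R3 ← R3 + 13/3·R2.
R4 ← R4 + 6·R2.
R3 ← R3 / (-63/16).
R1 ← R1 − 21/32·R3.
R2 ← R2 + 17/16·R3.
R4 ← R4 + 27/8·R3.
R4 ← R4 / (53/7).
R1 ← R1 + 2·R4.
R2 ← R2 − 38/21·R4.
R3 ← R3 − 58/21·R4.
Reading off the reduced rows gives x1 = 3/2, x2 = 0, x3 = -3/2, x4 = 0.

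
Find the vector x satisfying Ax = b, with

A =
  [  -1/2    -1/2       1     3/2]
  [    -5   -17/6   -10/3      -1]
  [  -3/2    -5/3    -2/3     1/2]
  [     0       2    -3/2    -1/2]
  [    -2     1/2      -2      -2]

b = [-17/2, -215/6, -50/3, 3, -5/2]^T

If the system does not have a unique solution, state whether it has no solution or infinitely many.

Row-reduce the augmented matrix:
R1 ← R1 / (-1/2).
R2 ← R2 + 5·R1.
R3 ← R3 + 3/2·R1.
R5 ← R5 + 2·R1.
R2 ← R2 / (13/6).
R1 ← R1 − 1·R2.
R3 ← R3 + 1/6·R2.
R4 ← R4 − 2·R2.
R5 ← R5 − 5/2·R2.
R3 ← R3 / (-61/13).
R1 ← R1 − 54/13·R3.
R2 ← R2 + 80/13·R3.
R4 ← R4 − 281/26·R3.
R5 ← R5 − 122/13·R3.
R4 ← R4 / (271/122).
R1 ← R1 + 15/61·R4.
R2 ← R2 + 32/61·R4.
R3 ← R3 − 68/61·R4.
R5 reduces to 0 = 0, so the extra equation is consistent.
Reading off the reduced rows gives x_1 = 4, x_2 = 3, x_3 = 4, x_4 = -6.

x_1 = 4, x_2 = 3, x_3 = 4, x_4 = -6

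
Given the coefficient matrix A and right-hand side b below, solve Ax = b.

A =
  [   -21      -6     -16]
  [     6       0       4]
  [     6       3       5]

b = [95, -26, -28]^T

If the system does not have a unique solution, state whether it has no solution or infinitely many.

Row-reduce:
R1 ← R1 / (-21).
R2 ← R2 − 6·R1.
R3 ← R3 − 6·R1.
R2 ← R2 / (-12/7).
R1 ← R1 − 2/7·R2.
R3 ← R3 − 9/7·R2.
Rank is 2 with 3 unknowns, leaving x_3 free.

infinitely many solutions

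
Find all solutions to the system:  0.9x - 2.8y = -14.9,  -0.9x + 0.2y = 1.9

x = -1, y = 5

Row-reduce the augmented matrix:
R1 ← R1 / (9/10).
R2 ← R2 + 9/10·R1.
R2 ← R2 / (-13/5).
R1 ← R1 + 28/9·R2.
Reading off the reduced rows gives x = -1, y = 5.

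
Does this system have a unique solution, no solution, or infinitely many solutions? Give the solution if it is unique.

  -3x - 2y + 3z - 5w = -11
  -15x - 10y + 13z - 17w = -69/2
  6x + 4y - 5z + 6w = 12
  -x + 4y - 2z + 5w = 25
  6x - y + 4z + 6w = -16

no solution

Row-reduce:
R1 ← R1 / (-3).
R2 ← R2 + 15·R1.
R3 ← R3 − 6·R1.
R4 ← R4 + 1·R1.
R5 ← R5 − 6·R1.
Swap R2 and R4.
R2 ← R2 / (14/3).
R1 ← R1 − 2/3·R2.
R5 ← R5 + 5·R2.
R1 ← R1 + 4/7·R3.
R2 ← R2 + 9/14·R3.
R4 ← R4 + 2·R3.
R5 ← R5 − 95/14·R3.
Swap R4 and R5.
R4 ← R4 / (212/7).
R1 ← R1 + 11/7·R4.
R2 ← R2 + 8/7·R4.
R3 ← R3 + 4·R4.
Row 5 reduces to 0 = 1/2, a contradiction. The system is inconsistent.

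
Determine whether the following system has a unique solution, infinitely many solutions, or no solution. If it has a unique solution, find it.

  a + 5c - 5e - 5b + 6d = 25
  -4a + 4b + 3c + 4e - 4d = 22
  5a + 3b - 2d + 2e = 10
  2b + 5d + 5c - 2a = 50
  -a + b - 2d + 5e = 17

Row-reduce the augmented matrix:
R2 ← R2 + 4·R1.
R3 ← R3 − 5·R1.
R4 ← R4 + 2·R1.
R5 ← R5 + 1·R1.
R2 ← R2 / (-16).
R1 ← R1 + 5·R2.
R3 ← R3 − 28·R2.
R4 ← R4 + 8·R2.
R5 ← R5 + 4·R2.
R3 ← R3 / (61/4).
R1 ← R1 + 35/16·R3.
R2 ← R2 + 23/16·R3.
R4 ← R4 − 7/2·R3.
R5 ← R5 + 3/4·R3.
R4 ← R4 / (385/61).
R1 ← R1 − 11/61·R4.
R2 ← R2 + 59/61·R4.
R3 ← R3 − 12/61·R4.
R5 ← R5 + 52/61·R4.
R5 ← R5 / (1429/385).
R1 ← R1 + 13/140·R5.
R2 ← R2 − 977/1540·R5.
R3 ← R3 + 4/385·R5.
R4 ← R4 + 108/385·R5.
Reading off the reduced rows gives a = 1, b = 1, c = 6, d = 4, e = 5.

a = 1, b = 1, c = 6, d = 4, e = 5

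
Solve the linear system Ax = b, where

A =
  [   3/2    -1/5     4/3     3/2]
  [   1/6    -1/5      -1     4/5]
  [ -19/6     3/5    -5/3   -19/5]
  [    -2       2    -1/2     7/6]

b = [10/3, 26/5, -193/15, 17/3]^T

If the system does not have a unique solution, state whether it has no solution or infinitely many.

no solution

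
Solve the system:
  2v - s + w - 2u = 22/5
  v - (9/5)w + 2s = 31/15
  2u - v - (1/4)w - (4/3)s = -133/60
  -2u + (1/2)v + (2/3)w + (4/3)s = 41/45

Row-reduce the augmented matrix:
R1 ← R1 / (-2).
R3 ← R3 − 2·R1.
R4 ← R4 + 2·R1.
R1 ← R1 + 1·R2.
R3 ← R3 − 1·R2.
R4 ← R4 + 3/2·R2.
R3 ← R3 / (51/20).
R1 ← R1 + 23/10·R3.
R2 ← R2 + 9/5·R3.
R4 ← R4 + 91/30·R3.
R4 ← R4 / (82/459).
R1 ← R1 + 431/306·R4.
R2 ← R2 + 18/17·R4.
R3 ← R3 + 260/153·R4.
Reading off the reduced rows gives u = -2, v = 2/3, w = -7/3, s = -7/5.

u = -2, v = 2/3, w = -7/3, s = -7/5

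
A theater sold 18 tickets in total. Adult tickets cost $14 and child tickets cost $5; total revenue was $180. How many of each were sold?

Let a = adult tickets, c = child tickets.
  a + c = 18
  14a + 5c = 180
From equation 1: a = 18 − c.
Substitute into equation 2 and solve: c = 8.
Then a = 10.

adult tickets: 10, child tickets: 8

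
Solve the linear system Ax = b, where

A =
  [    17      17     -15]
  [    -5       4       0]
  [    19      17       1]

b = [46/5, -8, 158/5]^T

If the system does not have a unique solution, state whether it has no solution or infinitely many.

x_1 = 8/5, x_2 = 0, x_3 = 6/5

Row-reduce the augmented matrix:
R1 ← R1 / (17).
R2 ← R2 + 5·R1.
R3 ← R3 − 19·R1.
R2 ← R2 / (9).
R1 ← R1 − 1·R2.
R3 ← R3 + 2·R2.
R3 ← R3 / (856/51).
R1 ← R1 + 20/51·R3.
R2 ← R2 + 25/51·R3.
Reading off the reduced rows gives x_1 = 8/5, x_2 = 0, x_3 = 6/5.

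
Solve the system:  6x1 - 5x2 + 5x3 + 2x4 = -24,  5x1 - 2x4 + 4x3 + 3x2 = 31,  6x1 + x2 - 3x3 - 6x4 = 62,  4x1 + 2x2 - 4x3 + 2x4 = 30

x1 = 4, x2 = 5, x3 = -3, x4 = -4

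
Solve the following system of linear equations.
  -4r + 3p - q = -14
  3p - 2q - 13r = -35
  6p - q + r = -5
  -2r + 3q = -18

Row-reduce:
R1 ← R1 / (3).
R2 ← R2 − 3·R1.
R3 ← R3 − 6·R1.
R2 ← R2 / (-1).
R1 ← R1 + 1/3·R2.
R3 ← R3 − 1·R2.
R4 ← R4 − 3·R2.
Swap R3 and R4.
R3 ← R3 / (-29).
R1 ← R1 − 5/3·R3.
R2 ← R2 − 9·R3.
Row 4 reduces to 0 = 2, a contradiction. The system is inconsistent.

no solution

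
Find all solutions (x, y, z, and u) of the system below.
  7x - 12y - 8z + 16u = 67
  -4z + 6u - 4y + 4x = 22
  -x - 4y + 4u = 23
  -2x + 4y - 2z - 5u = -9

infinitely many solutions

Row-reduce:
R1 ← R1 / (7).
R2 ← R2 − 4·R1.
R3 ← R3 + 1·R1.
R4 ← R4 + 2·R1.
R2 ← R2 / (20/7).
R1 ← R1 + 12/7·R2.
R3 ← R3 + 40/7·R2.
R4 ← R4 − 4/7·R2.
Swap R3 and R4.
R3 ← R3 / (-22/5).
R1 ← R1 + 4/5·R3.
R2 ← R2 − 1/5·R3.
Rank is 3 with 4 unknowns, leaving u free.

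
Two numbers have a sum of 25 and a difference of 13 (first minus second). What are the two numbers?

Let x = first number, y = second number.
  x + y = 25
  x - y = 13
Row-reduce the augmented matrix:
R2 ← R2 − 1·R1.
R2 ← R2 / (-2).
R1 ← R1 − 1·R2.
Reading off the reduced rows gives x = 19, y = 6.

first number: 19, second number: 6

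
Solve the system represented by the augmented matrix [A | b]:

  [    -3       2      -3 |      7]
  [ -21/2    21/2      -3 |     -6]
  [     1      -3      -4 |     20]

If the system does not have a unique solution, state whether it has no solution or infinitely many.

Row-reduce:
R1 ← R1 / (-3).
R2 ← R2 + 21/2·R1.
R3 ← R3 − 1·R1.
R2 ← R2 / (7/2).
R1 ← R1 + 2/3·R2.
R3 ← R3 + 7/3·R2.
Row 3 reduces to 0 = 2, a contradiction. The system is inconsistent.

no solution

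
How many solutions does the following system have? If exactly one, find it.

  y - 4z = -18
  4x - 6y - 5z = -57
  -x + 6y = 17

x = -5, y = 2, z = 5

Row-reduce the augmented matrix:
Swap R1 and R2.
R1 ← R1 / (4).
R3 ← R3 + 1·R1.
R1 ← R1 + 3/2·R2.
R3 ← R3 − 9/2·R2.
R3 ← R3 / (67/4).
R1 ← R1 + 29/4·R3.
R2 ← R2 + 4·R3.
Reading off the reduced rows gives x = -5, y = 2, z = 5.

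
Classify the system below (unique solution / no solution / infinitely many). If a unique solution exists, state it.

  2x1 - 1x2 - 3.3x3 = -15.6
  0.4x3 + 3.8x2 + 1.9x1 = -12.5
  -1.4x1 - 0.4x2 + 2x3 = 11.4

x1 = -5, x2 = -1, x3 = 2

Row-reduce the augmented matrix:
R1 ← R1 / (2).
R2 ← R2 − 19/10·R1.
R3 ← R3 + 7/5·R1.
R2 ← R2 / (19/4).
R1 ← R1 + 1/2·R2.
R3 ← R3 + 11/10·R2.
R3 ← R3 / (1208/2375).
R1 ← R1 + 607/475·R3.
R2 ← R2 − 707/950·R3.
Reading off the reduced rows gives x1 = -5, x2 = -1, x3 = 2.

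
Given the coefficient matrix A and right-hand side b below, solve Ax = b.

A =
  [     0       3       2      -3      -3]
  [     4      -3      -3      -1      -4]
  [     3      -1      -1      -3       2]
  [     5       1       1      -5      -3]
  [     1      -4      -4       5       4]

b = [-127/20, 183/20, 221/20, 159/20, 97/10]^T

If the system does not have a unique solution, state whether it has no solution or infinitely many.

x_1 = 2, x_2 = -7/4, x_3 = 1/5, x_4 = -1/2, x_5 = 1

Row-reduce the augmented matrix:
Swap R1 and R2.
R1 ← R1 / (4).
R3 ← R3 − 3·R1.
R4 ← R4 − 5·R1.
R5 ← R5 − 1·R1.
R2 ← R2 / (3).
R1 ← R1 + 3/4·R2.
R3 ← R3 − 5/4·R2.
R4 ← R4 − 19/4·R2.
R5 ← R5 + 13/4·R2.
R3 ← R3 / (5/12).
R1 ← R1 + 1/4·R3.
R2 ← R2 − 2/3·R3.
R4 ← R4 − 19/12·R3.
R5 ← R5 + 13/12·R3.
R4 ← R4 / (24/5).
R1 ← R1 + 8/5·R4.
R2 ← R2 − 3/5·R4.
R3 ← R3 + 12/5·R4.
R5 ← R5 + 3/5·R4.
R5 ← R5 / (127/8).
R1 ← R1 + 11/3·R5.
R2 ← R2 + 71/8·R5.
R3 ← R3 − 13/2·R5.
R4 ← R4 + 85/24·R5.
Reading off the reduced rows gives x_1 = 2, x_2 = -7/4, x_3 = 1/5, x_4 = -1/2, x_5 = 1.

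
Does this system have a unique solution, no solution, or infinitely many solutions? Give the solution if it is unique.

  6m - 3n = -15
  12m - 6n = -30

infinitely many solutions

Row-reduce:
R1 ← R1 / (6).
R2 ← R2 − 12·R1.
Rank is 1 with 2 unknowns, leaving n free.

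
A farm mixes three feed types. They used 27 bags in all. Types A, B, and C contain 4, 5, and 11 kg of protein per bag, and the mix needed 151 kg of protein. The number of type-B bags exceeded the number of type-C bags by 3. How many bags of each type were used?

Let a = type-A bags, b = type-B bags, c = type-C bags.
  a + b + c = 27
  4a + 5b + 11c = 151
  b - c = 3
Row-reduce the augmented matrix:
R2 ← R2 − 4·R1.
R1 ← R1 − 1·R2.
R3 ← R3 − 1·R2.
R3 ← R3 / (-8).
R1 ← R1 + 6·R3.
R2 ← R2 − 7·R3.
Reading off the reduced rows gives a = 14, b = 8, c = 5.

type-A bags: 14, type-B bags: 8, type-C bags: 5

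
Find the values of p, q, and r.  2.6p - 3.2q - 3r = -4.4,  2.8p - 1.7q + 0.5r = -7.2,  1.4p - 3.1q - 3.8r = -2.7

Row-reduce the augmented matrix:
R1 ← R1 / (13/5).
R2 ← R2 − 14/5·R1.
R3 ← R3 − 7/5·R1.
R2 ← R2 / (227/130).
R1 ← R1 + 16/13·R2.
R3 ← R3 + 179/130·R2.
R3 ← R3 / (1719/2270).
R1 ← R1 − 335/227·R3.
R2 ← R2 − 485/227·R3.
Reading off the reduced rows gives p = 1, q = 5, r = -3.

p = 1, q = 5, r = -3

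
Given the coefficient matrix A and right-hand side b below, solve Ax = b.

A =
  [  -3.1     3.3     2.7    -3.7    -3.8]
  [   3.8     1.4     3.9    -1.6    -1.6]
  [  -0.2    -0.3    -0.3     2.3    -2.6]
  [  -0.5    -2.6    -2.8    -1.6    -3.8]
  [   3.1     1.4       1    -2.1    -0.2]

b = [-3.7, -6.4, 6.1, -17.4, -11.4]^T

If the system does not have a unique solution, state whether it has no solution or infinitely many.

x_1 = -2, x_2 = 1, x_3 = 2, x_4 = 4, x_5 = 1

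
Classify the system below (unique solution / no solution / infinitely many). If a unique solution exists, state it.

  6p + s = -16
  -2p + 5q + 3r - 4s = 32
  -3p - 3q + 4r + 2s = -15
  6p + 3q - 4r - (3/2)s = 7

Row-reduce:
R1 ← R1 / (6).
R2 ← R2 + 2·R1.
R3 ← R3 + 3·R1.
R4 ← R4 − 6·R1.
R2 ← R2 / (5).
R3 ← R3 + 3·R2.
R4 ← R4 − 3·R2.
R3 ← R3 / (29/5).
R2 ← R2 − 3/5·R3.
R4 ← R4 + 29/5·R3.
Rank is 3 with 4 unknowns, leaving s free.

infinitely many solutions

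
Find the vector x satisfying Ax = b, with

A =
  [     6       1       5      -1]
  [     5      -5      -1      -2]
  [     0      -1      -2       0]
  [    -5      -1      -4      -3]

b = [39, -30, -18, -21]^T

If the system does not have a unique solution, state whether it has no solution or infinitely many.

x_1 = 0, x_2 = 6, x_3 = 6, x_4 = -3

Row-reduce the augmented matrix:
R1 ← R1 / (6).
R2 ← R2 − 5·R1.
R4 ← R4 + 5·R1.
R2 ← R2 / (-35/6).
R1 ← R1 − 1/6·R2.
R3 ← R3 + 1·R2.
R4 ← R4 + 1/6·R2.
R3 ← R3 / (-39/35).
R1 ← R1 − 24/35·R3.
R2 ← R2 − 31/35·R3.
R4 ← R4 − 11/35·R3.
R4 ← R4 / (-146/39).
R1 ← R1 + 1/13·R4.
R2 ← R2 − 14/39·R4.
R3 ← R3 + 7/39·R4.
Reading off the reduced rows gives x_1 = 0, x_2 = 6, x_3 = 6, x_4 = -3.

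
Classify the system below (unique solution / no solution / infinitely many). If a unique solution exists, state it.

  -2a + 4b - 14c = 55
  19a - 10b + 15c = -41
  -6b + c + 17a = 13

Row-reduce:
R1 ← R1 / (-2).
R2 ← R2 − 19·R1.
R3 ← R3 − 17·R1.
R2 ← R2 / (28).
R1 ← R1 + 2·R2.
R3 ← R3 − 28·R2.
Row 3 reduces to 0 = -1, a contradiction. The system is inconsistent.

no solution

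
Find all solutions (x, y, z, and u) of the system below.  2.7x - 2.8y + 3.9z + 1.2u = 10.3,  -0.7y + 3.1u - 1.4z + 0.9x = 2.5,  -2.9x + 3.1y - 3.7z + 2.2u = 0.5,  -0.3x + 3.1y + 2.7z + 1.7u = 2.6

x = -6, y = -4, z = 3, u = 3

Row-reduce the augmented matrix:
R1 ← R1 / (27/10).
R2 ← R2 − 9/10·R1.
R3 ← R3 + 29/10·R1.
R4 ← R4 + 3/10·R1.
R2 ← R2 / (7/30).
R1 ← R1 + 28/27·R2.
R3 ← R3 − 5/54·R2.
R4 ← R4 − 251/90·R2.
R3 ← R3 / (983/630).
R1 ← R1 + 95/9·R3.
R2 ← R2 + 81/7·R3.
R4 ← R4 − 1487/42·R3.
R4 ← R4 / (-838421/9830).
R1 ← R1 − 28309/983·R4.
R2 ← R2 − 28998/983·R4.
R3 ← R3 − 1523/983·R4.
Reading off the reduced rows gives x = -6, y = -4, z = 3, u = 3.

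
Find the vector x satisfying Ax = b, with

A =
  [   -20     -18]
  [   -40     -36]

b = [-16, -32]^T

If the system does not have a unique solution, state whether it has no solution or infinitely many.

infinitely many solutions

Row-reduce:
R1 ← R1 / (-20).
R2 ← R2 + 40·R1.
Rank is 1 with 2 unknowns, leaving x_2 free.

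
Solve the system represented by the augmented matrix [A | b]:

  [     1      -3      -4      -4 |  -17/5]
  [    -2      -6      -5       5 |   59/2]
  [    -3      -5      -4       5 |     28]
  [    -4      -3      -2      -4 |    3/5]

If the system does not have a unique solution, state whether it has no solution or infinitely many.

Row-reduce the augmented matrix:
R2 ← R2 + 2·R1.
R3 ← R3 + 3·R1.
R4 ← R4 + 4·R1.
R2 ← R2 / (-12).
R1 ← R1 + 3·R2.
R3 ← R3 + 14·R2.
R4 ← R4 + 15·R2.
R3 ← R3 / (-5/6).
R1 ← R1 + 3/4·R3.
R2 ← R2 − 13/12·R3.
R4 ← R4 + 7/4·R3.
R4 ← R4 / (-89/10).
R1 ← R1 + 1/10·R4.
R2 ← R2 + 43/10·R4.
R3 ← R3 − 21/5·R4.
Reading off the reduced rows gives x_1 = -1, x_2 = -2, x_3 = -1/2, x_4 = 13/5.

x_1 = -1, x_2 = -2, x_3 = -1/2, x_4 = 13/5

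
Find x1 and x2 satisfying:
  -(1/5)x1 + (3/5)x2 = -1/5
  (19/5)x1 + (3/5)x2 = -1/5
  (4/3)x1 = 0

Row-reduce the augmented matrix:
R1 ← R1 / (-1/5).
R2 ← R2 − 19/5·R1.
R3 ← R3 − 4/3·R1.
R2 ← R2 / (12).
R1 ← R1 + 3·R2.
R3 ← R3 − 4·R2.
R3 reduces to 0 = 0, so the extra equation is consistent.
Reading off the reduced rows gives x1 = 0, x2 = -1/3.

x1 = 0, x2 = -1/3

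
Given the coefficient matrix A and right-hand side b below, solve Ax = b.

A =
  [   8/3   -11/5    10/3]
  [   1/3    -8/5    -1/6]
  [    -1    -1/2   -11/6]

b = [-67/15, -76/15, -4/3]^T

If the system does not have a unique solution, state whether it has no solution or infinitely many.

Row-reduce:
R1 ← R1 / (8/3).
R2 ← R2 − 1/3·R1.
R3 ← R3 + 1·R1.
R2 ← R2 / (-53/40).
R1 ← R1 + 33/40·R2.
R3 ← R3 + 53/40·R2.
Row 3 reduces to 0 = 3/2, a contradiction. The system is inconsistent.

no solution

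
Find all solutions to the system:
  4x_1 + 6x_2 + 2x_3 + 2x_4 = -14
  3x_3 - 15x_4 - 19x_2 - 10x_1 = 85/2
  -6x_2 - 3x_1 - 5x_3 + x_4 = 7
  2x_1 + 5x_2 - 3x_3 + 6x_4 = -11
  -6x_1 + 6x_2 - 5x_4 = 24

no solution

Row-reduce:
R1 ← R1 / (4).
R2 ← R2 + 10·R1.
R3 ← R3 + 3·R1.
R4 ← R4 − 2·R1.
R5 ← R5 + 6·R1.
R2 ← R2 / (-4).
R1 ← R1 − 3/2·R2.
R3 ← R3 + 3/2·R2.
R4 ← R4 − 2·R2.
R5 ← R5 − 15·R2.
R3 ← R3 / (-13/2).
R1 ← R1 − 7/2·R3.
R2 ← R2 + 2·R3.
R5 ← R5 − 33·R3.
Swap R4 and R5.
R4 ← R4 / (-101/13).
R1 ← R1 − 3/26·R4.
R2 ← R2 − 15/26·R4.
R3 ← R3 + 25/26·R4.
Row 5 reduces to 0 = -1/4, a contradiction. The system is inconsistent.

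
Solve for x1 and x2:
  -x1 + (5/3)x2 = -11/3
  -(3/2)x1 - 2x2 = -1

x1 = 2, x2 = -1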